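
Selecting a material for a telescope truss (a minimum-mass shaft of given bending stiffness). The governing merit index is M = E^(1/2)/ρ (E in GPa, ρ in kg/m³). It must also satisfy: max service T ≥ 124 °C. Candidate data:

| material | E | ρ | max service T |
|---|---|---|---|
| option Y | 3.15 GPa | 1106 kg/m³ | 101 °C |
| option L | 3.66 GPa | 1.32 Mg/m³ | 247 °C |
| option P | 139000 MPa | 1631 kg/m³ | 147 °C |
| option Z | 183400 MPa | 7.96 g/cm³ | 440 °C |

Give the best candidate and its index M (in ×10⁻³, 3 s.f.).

option P, M = 7.23×10⁻³

Screen on constraints: max service T ≥ 124 °C. Survivors: option L, option P, option Z.
In SI units:
  option L: E = 3.660 GPa, ρ = 1320 kg/m³
  option P: E = 139.0 GPa, ρ = 1631 kg/m³
  option Z: E = 183.4 GPa, ρ = 7960 kg/m³
  option P: M = 7.23×10⁻³
  option Z: M = 1.70×10⁻³
  option L: M = 1.45×10⁻³
The maximum is for option P.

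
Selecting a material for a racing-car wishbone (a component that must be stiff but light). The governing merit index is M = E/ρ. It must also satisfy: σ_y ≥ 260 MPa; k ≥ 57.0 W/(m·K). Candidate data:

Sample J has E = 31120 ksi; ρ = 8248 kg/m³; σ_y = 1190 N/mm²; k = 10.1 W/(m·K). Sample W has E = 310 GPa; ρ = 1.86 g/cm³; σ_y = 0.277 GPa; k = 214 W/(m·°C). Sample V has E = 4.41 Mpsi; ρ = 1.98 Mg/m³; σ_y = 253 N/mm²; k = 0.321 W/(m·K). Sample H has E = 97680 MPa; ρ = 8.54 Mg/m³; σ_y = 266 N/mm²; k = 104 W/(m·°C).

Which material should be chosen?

sample W

Screen on constraints: σ_y ≥ 260 MPa; k ≥ 57.0 W/(m·K). Survivors: sample W, sample H.
In SI units:
  sample W: E = 310.0 GPa, ρ = 1860 kg/m³
  sample H: E = 97.68 GPa, ρ = 8540 kg/m³
  sample W: M = 167 MN·m/kg
  sample H: M = 11.4 MN·m/kg
Highest index: sample W.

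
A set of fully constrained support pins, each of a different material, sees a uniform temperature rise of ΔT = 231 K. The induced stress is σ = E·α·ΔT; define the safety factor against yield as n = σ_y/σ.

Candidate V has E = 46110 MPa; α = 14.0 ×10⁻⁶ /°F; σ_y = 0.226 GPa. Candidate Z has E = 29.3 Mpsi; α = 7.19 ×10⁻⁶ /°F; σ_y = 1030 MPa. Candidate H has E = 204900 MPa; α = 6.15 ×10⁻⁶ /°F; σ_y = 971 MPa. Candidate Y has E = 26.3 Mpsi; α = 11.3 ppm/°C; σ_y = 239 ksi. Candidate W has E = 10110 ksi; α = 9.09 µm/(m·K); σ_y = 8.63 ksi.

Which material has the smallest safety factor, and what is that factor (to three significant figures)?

In consistent units (E in GPa, α in ×10⁻⁶/K, σ_y in MPa):
  candidate V: E = 46.11, α = 25.2, σ_y = 226.0 → σ = 268 MPa, n = 0.842
  candidate Z: E = 202.0, α = 12.9, σ_y = 1030 → σ = 604 MPa, n = 1.71
  candidate H: E = 204.9, α = 11.1, σ_y = 971.0 → σ = 524 MPa, n = 1.85
  candidate Y: E = 181.3, α = 11.3, σ_y = 1648 → σ = 473 MPa, n = 3.48
  candidate W: E = 69.71, α = 9.09, σ_y = 59.50 → σ = 146 MPa, n = 0.407
Candidate W has the lowest safety factor, n = 0.407.

candidate W, n = 0.407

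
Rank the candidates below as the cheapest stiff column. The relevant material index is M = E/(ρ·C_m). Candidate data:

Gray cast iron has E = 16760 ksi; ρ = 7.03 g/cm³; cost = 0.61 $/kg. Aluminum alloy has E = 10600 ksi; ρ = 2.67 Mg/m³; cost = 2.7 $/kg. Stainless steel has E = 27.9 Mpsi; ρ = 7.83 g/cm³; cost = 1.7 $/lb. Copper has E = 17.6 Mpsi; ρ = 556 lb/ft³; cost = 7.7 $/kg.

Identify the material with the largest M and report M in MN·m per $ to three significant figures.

gray cast iron, M = 26.9 MN·m per $

Normalizing units and computing the index:
  gray cast iron: E = 115.6 GPa, ρ = 7030 kg/m³, cost = 0.6100 $/kg
  aluminum alloy: E = 73.08 GPa, ρ = 2670 kg/m³, cost = 2.700 $/kg
  stainless steel: E = 192.4 GPa, ρ = 7830 kg/m³, cost = 3.748 $/kg
  copper: E = 121.3 GPa, ρ = 8906 kg/m³, cost = 7.700 $/kg
  gray cast iron: M = 26.9 MN·m per $
  aluminum alloy: M = 10.1 MN·m per $
  stainless steel: M = 6.56 MN·m per $
  copper: M = 1.77 MN·m per $
Gray cast iron ranks first.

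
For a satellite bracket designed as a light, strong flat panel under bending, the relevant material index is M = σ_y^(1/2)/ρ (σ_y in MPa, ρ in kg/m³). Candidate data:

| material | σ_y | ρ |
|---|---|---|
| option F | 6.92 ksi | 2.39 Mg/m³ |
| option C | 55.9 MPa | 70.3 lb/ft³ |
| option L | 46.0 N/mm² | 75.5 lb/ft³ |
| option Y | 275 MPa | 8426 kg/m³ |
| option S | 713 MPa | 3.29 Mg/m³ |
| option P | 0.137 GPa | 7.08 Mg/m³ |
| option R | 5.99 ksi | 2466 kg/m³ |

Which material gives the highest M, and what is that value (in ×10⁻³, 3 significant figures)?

In SI units:
  option F: σ_y = 47.71 MPa, ρ = 2390 kg/m³
  option C: σ_y = 55.90 MPa, ρ = 1126 kg/m³
  option L: σ_y = 46.00 MPa, ρ = 1209 kg/m³
  option Y: σ_y = 275.0 MPa, ρ = 8426 kg/m³
  option S: σ_y = 713.0 MPa, ρ = 3290 kg/m³
  option P: σ_y = 137.0 MPa, ρ = 7080 kg/m³
  option R: σ_y = 41.30 MPa, ρ = 2466 kg/m³
  option S: M = 8.12×10⁻³
  option C: M = 6.64×10⁻³
  option L: M = 5.61×10⁻³
  option F: M = 2.89×10⁻³
  option R: M = 2.61×10⁻³
  option Y: M = 1.97×10⁻³
  option P: M = 1.65×10⁻³
Option S ranks first.

option S, M = 8.12×10⁻³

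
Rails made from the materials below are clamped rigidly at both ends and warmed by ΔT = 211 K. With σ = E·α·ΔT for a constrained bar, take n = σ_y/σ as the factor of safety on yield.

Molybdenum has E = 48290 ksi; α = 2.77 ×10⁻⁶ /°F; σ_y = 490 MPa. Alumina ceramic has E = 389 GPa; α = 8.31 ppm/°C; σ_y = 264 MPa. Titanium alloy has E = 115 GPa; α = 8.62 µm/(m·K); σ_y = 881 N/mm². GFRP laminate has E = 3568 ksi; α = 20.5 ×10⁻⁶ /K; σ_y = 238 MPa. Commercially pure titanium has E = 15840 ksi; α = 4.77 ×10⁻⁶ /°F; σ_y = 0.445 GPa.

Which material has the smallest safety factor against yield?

Converting E to GPa, α to ×10⁻⁶/K, σ_y to MPa, then σ and n for each:
  molybdenum: E = 332.9, α = 4.99, σ_y = 490.0 → σ = 350 MPa, n = 1.40
  alumina ceramic: E = 389.0, α = 8.31, σ_y = 264.0 → σ = 682 MPa, n = 0.387
  titanium alloy: E = 115.0, α = 8.62, σ_y = 881.0 → σ = 209 MPa, n = 4.21
  GFRP laminate: E = 24.60, α = 20.5, σ_y = 238.0 → σ = 106 MPa, n = 2.24
  commercially pure titanium: E = 109.2, α = 8.59, σ_y = 445.0 → σ = 198 MPa, n = 2.25
Alumina ceramic has the lowest safety factor, n = 0.387.

alumina ceramic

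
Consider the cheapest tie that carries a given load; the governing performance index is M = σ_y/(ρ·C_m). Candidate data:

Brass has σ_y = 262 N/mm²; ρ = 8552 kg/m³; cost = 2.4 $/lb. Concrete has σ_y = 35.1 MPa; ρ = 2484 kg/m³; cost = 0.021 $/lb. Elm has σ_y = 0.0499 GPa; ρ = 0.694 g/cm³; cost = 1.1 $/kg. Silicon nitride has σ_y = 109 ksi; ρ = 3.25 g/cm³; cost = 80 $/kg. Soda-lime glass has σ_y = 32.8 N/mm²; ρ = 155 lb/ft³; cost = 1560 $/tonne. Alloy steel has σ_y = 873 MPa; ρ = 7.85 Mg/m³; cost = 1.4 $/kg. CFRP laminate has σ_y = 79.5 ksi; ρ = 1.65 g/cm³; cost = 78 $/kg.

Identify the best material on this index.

In SI units:
  brass: σ_y = 262.0 MPa, ρ = 8552 kg/m³, cost = 5.291 $/kg
  concrete: σ_y = 35.10 MPa, ρ = 2484 kg/m³, cost = 0.04630 $/kg
  elm: σ_y = 49.90 MPa, ρ = 694.0 kg/m³, cost = 1.100 $/kg
  silicon nitride: σ_y = 751.5 MPa, ρ = 3250 kg/m³, cost = 80.00 $/kg
  soda-lime glass: σ_y = 32.80 MPa, ρ = 2483 kg/m³, cost = 1.560 $/kg
  alloy steel: σ_y = 873.0 MPa, ρ = 7850 kg/m³, cost = 1.400 $/kg
  CFRP laminate: σ_y = 548.1 MPa, ρ = 1650 kg/m³, cost = 78.00 $/kg
  concrete: M = 305 kN·m per $
  alloy steel: M = 79.4 kN·m per $
  elm: M = 65.4 kN·m per $
  soda-lime glass: M = 8.47 kN·m per $
  brass: M = 5.79 kN·m per $
  CFRP laminate: M = 4.26 kN·m per $
  silicon nitride: M = 2.89 kN·m per $
Highest index: concrete.

concrete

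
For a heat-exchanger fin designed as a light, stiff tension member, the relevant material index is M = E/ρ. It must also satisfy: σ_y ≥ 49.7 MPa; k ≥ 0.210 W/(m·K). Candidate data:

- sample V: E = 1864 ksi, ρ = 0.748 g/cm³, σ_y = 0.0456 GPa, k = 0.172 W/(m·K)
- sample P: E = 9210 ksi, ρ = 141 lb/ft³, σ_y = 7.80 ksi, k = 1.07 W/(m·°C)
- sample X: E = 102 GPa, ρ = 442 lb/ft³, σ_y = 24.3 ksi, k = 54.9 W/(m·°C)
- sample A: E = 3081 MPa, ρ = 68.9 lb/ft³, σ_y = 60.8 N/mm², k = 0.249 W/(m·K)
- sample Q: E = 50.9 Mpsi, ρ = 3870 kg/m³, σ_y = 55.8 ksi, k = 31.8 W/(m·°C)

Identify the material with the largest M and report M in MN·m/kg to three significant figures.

Screen on constraints: σ_y ≥ 49.7 MPa; k ≥ 0.210 W/(m·K). Survivors: sample P, sample X, sample A, sample Q.
Putting every candidate on a common basis:
  sample P: E = 63.50 GPa, ρ = 2259 kg/m³
  sample X: E = 102.0 GPa, ρ = 7080 kg/m³
  sample A: E = 3.081 GPa, ρ = 1104 kg/m³
  sample Q: E = 350.9 GPa, ρ = 3870 kg/m³
  sample Q: M = 90.7 MN·m/kg
  sample P: M = 28.1 MN·m/kg
  sample X: M = 14.4 MN·m/kg
  sample A: M = 2.79 MN·m/kg
Highest index: sample Q.

sample Q, M = 90.7 MN·m/kg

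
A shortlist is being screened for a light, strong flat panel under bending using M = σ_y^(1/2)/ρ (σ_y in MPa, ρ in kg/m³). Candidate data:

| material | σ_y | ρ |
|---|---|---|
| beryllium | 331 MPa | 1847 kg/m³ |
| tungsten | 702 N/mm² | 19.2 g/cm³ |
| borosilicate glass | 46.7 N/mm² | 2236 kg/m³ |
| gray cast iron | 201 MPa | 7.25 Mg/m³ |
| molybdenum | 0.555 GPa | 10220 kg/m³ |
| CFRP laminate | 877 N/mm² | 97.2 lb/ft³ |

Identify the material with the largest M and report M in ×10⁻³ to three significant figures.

In SI units:
  beryllium: σ_y = 331.0 MPa, ρ = 1847 kg/m³
  tungsten: σ_y = 702.0 MPa, ρ = 19200 kg/m³
  borosilicate glass: σ_y = 46.70 MPa, ρ = 2236 kg/m³
  gray cast iron: σ_y = 201.0 MPa, ρ = 7250 kg/m³
  molybdenum: σ_y = 555.0 MPa, ρ = 10220 kg/m³
  CFRP laminate: σ_y = 877.0 MPa, ρ = 1557 kg/m³
  CFRP laminate: M = 19.0×10⁻³
  beryllium: M = 9.85×10⁻³
  borosilicate glass: M = 3.06×10⁻³
  molybdenum: M = 2.31×10⁻³
  gray cast iron: M = 1.96×10⁻³
  tungsten: M = 1.38×10⁻³
Highest index: CFRP laminate.

CFRP laminate, M = 19.0×10⁻³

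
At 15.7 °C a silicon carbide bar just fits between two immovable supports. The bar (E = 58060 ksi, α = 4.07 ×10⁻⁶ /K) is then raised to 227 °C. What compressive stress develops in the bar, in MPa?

344 MPa

E = 58060 ksi = 400.3 GPa.
ΔT = 211.3 K. Constrained thermal stress σ = E·α·ΔT = 400.3×10³ MPa × 4.07×10⁻⁶ × 211.3 = 344 MPa (compressive).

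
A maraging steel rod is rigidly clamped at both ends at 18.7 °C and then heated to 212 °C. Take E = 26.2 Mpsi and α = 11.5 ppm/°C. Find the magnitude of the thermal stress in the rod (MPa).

402 MPa

E = 26.2 Mpsi = 180.6 GPa.
ΔT = 193.3 K. Constrained thermal stress σ = E·α·ΔT = 180.6×10³ MPa × 11.5×10⁻⁶ × 193.3 = 402 MPa (compressive).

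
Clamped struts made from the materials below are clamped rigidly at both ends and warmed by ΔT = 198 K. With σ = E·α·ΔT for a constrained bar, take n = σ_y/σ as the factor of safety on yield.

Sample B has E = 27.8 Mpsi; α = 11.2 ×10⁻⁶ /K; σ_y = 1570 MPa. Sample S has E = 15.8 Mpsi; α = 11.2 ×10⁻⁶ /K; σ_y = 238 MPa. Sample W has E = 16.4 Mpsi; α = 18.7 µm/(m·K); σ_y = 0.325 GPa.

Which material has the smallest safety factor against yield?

sample W

Converting E to GPa, α to ×10⁻⁶/K, σ_y to MPa, then σ and n for each:
  sample B: E = 191.7, α = 11.2, σ_y = 1570 → σ = 425 MPa, n = 3.69
  sample S: E = 108.9, α = 11.2, σ_y = 238.0 → σ = 242 MPa, n = 0.985
  sample W: E = 113.1, α = 18.7, σ_y = 325.0 → σ = 419 MPa, n = 0.776
The minimum is sample W at n = 0.776.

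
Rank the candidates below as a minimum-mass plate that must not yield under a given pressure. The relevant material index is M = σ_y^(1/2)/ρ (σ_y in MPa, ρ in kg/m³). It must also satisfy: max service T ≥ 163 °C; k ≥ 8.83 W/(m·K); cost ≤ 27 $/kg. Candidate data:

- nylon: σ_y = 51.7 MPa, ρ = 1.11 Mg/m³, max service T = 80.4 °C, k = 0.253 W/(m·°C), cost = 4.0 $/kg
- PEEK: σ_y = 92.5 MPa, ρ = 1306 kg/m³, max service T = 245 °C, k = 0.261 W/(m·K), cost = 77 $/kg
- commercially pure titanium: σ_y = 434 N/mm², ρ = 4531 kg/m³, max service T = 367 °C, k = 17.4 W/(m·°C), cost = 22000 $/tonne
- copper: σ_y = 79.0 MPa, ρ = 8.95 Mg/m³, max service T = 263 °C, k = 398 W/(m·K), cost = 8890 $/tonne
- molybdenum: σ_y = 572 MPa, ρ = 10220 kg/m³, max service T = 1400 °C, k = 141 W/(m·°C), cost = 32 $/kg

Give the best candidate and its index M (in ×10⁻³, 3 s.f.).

Screen on constraints: max service T ≥ 163 °C; k ≥ 8.83 W/(m·K); cost ≤ 27 $/kg. Survivors: commercially pure titanium, copper.
Putting every candidate on a common basis:
  commercially pure titanium: σ_y = 434.0 MPa, ρ = 4531 kg/m³
  copper: σ_y = 79.00 MPa, ρ = 8950 kg/m³
  commercially pure titanium: M = 4.60×10⁻³
  copper: M = 0.993×10⁻³
Highest index: commercially pure titanium.

commercially pure titanium, M = 4.60×10⁻³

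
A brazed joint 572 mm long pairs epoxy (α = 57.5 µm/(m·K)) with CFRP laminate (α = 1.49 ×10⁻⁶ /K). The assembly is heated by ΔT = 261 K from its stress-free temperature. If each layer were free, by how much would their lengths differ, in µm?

Δα = |57.5 − 1.49|×10⁻⁶/K = 56.0×10⁻⁶/K.
ΔL_mismatch = Δα·L·ΔT = 56.0×10⁻⁶ × 572.0 mm × 261.0 K = 8360 µm.

8360 µm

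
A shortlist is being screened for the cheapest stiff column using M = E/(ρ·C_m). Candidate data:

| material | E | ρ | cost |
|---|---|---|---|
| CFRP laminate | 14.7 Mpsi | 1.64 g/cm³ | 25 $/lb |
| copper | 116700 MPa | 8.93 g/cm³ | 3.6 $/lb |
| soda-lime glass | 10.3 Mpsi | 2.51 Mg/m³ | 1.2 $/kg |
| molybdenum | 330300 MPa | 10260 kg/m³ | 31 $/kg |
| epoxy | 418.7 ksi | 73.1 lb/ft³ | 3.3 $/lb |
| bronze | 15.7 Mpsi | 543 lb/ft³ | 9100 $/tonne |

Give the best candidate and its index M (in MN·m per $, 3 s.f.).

soda-lime glass, M = 23.6 MN·m per $

Putting every candidate on a common basis:
  CFRP laminate: E = 101.4 GPa, ρ = 1640 kg/m³, cost = 55.11 $/kg
  copper: E = 116.7 GPa, ρ = 8930 kg/m³, cost = 7.937 $/kg
  soda-lime glass: E = 71.02 GPa, ρ = 2510 kg/m³, cost = 1.200 $/kg
  molybdenum: E = 330.3 GPa, ρ = 10260 kg/m³, cost = 31.00 $/kg
  epoxy: E = 2.887 GPa, ρ = 1171 kg/m³, cost = 7.275 $/kg
  bronze: E = 108.2 GPa, ρ = 8698 kg/m³, cost = 9.100 $/kg
  soda-lime glass: M = 23.6 MN·m per $
  copper: M = 1.65 MN·m per $
  bronze: M = 1.37 MN·m per $
  CFRP laminate: M = 1.12 MN·m per $
  molybdenum: M = 1.04 MN·m per $
  epoxy: M = 0.339 MN·m per $
Soda-lime glass ranks first.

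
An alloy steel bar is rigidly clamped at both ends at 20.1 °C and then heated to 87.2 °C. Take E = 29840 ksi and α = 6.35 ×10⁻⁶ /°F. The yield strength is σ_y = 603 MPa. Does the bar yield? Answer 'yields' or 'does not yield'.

does not yield

E = 29840 ksi = 205.7 GPa.
α = 6.35×10⁻⁶/°F × 9/5 = 11.4×10⁻⁶/K.
ΔT = 67.10 K. Constrained thermal stress σ = E·α·ΔT = 205.7×10³ MPa × 11.4×10⁻⁶ × 67.10 = 158 MPa (compressive).
Compare to σ_y = 603 MPa: σ < σ_y, so it does not yield.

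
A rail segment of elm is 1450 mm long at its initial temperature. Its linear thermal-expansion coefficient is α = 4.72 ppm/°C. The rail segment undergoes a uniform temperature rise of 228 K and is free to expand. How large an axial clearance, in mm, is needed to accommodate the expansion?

1.56 mm

ΔL = α·L₀·ΔT = 4.72×10⁻⁶ × 1450 mm × 228.0 K = 1.56 mm.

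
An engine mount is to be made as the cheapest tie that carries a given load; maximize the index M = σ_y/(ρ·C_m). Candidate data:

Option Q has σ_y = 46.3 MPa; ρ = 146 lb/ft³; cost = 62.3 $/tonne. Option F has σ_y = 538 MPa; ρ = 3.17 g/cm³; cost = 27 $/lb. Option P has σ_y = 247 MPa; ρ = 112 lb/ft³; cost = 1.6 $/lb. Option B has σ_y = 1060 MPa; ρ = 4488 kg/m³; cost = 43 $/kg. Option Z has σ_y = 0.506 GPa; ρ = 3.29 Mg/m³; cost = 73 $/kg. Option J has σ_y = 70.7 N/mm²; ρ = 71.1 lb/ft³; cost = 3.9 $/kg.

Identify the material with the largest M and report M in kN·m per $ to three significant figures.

option Q, M = 318 kN·m per $

Normalizing units and computing the index:
  option Q: σ_y = 46.30 MPa, ρ = 2339 kg/m³, cost = 0.06230 $/kg
  option F: σ_y = 538.0 MPa, ρ = 3170 kg/m³, cost = 59.52 $/kg
  option P: σ_y = 247.0 MPa, ρ = 1794 kg/m³, cost = 3.527 $/kg
  option B: σ_y = 1060 MPa, ρ = 4488 kg/m³, cost = 43.00 $/kg
  option Z: σ_y = 506.0 MPa, ρ = 3290 kg/m³, cost = 73.00 $/kg
  option J: σ_y = 70.70 MPa, ρ = 1139 kg/m³, cost = 3.900 $/kg
  option Q: M = 318 kN·m per $
  option P: M = 39.0 kN·m per $
  option J: M = 15.9 kN·m per $
  option B: M = 5.49 kN·m per $
  option F: M = 2.85 kN·m per $
  option Z: M = 2.11 kN·m per $
Option Q has the largest M.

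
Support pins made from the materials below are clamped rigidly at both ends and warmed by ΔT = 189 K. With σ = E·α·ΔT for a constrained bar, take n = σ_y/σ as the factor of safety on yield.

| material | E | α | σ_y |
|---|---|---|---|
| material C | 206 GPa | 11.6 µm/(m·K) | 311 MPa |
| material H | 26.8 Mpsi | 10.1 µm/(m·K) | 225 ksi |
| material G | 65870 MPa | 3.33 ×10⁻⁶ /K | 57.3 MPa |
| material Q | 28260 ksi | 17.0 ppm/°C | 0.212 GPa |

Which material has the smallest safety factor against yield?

Per material, after unit conversion:
  material C: E = 206.0, α = 11.6, σ_y = 311.0 → σ = 452 MPa, n = 0.689
  material H: E = 184.8, α = 10.1, σ_y = 1551 → σ = 353 MPa, n = 4.40
  material G: E = 65.87, α = 3.33, σ_y = 57.30 → σ = 41.5 MPa, n = 1.38
  material Q: E = 194.8, α = 17.0, σ_y = 212.0 → σ = 626 MPa, n = 0.339
Material Q has the lowest safety factor, n = 0.339.

material Q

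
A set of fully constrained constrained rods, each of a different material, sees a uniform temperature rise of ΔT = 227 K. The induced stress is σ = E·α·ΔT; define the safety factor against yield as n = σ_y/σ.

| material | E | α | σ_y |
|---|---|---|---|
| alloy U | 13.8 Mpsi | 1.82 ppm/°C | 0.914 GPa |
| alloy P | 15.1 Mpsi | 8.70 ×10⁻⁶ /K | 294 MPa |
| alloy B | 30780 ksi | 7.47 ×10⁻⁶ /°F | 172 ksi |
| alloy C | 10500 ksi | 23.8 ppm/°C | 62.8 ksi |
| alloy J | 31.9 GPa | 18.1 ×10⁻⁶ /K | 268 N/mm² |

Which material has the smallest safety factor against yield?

alloy C

With everything in SI (GPa, ×10⁻⁶/K, MPa):
  alloy U: E = 95.15, α = 1.82, σ_y = 914.0 → σ = 39.3 MPa, n = 23.3
  alloy P: E = 104.1, α = 8.70, σ_y = 294.0 → σ = 206 MPa, n = 1.43
  alloy B: E = 212.2, α = 13.4, σ_y = 1186 → σ = 648 MPa, n = 1.83
  alloy C: E = 72.39, α = 23.8, σ_y = 433.0 → σ = 391 MPa, n = 1.11
  alloy J: E = 31.90, α = 18.1, σ_y = 268.0 → σ = 131 MPa, n = 2.04
Smallest n: alloy C with n = 1.11.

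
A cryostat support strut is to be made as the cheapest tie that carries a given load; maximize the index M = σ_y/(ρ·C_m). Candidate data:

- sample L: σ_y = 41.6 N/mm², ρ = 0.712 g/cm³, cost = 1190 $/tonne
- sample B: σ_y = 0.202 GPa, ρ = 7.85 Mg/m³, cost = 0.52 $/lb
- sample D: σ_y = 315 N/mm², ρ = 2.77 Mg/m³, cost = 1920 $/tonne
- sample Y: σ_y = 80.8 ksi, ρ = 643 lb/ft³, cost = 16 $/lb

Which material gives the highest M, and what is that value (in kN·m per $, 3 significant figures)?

sample D, M = 59.2 kN·m per $

Putting every candidate on a common basis:
  sample L: σ_y = 41.60 MPa, ρ = 712.0 kg/m³, cost = 1.190 $/kg
  sample B: σ_y = 202.0 MPa, ρ = 7850 kg/m³, cost = 1.146 $/kg
  sample D: σ_y = 315.0 MPa, ρ = 2770 kg/m³, cost = 1.920 $/kg
  sample Y: σ_y = 557.1 MPa, ρ = 10300 kg/m³, cost = 35.27 $/kg
  sample D: M = 59.2 kN·m per $
  sample L: M = 49.1 kN·m per $
  sample B: M = 22.4 kN·m per $
  sample Y: M = 1.53 kN·m per $
Sample D ranks first.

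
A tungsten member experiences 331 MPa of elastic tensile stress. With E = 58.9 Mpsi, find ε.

E = 58.9 Mpsi = 406.1 GPa = 406100 MPa.
ε = σ/E = 331 / 406100 = 8.15×10⁻⁴.

8.15×10⁻⁴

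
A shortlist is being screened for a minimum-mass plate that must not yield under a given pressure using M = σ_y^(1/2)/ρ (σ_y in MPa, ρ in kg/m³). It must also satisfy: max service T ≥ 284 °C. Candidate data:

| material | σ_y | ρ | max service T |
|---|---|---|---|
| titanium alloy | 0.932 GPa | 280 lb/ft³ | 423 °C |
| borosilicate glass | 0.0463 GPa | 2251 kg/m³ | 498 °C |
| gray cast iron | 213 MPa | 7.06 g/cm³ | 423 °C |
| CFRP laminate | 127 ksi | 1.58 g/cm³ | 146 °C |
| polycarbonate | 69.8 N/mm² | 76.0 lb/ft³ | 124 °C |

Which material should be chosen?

Screen on constraints: max service T ≥ 284 °C. Survivors: titanium alloy, borosilicate glass, gray cast iron.
Normalizing units and computing the index:
  titanium alloy: σ_y = 932.0 MPa, ρ = 4485 kg/m³
  borosilicate glass: σ_y = 46.30 MPa, ρ = 2251 kg/m³
  gray cast iron: σ_y = 213.0 MPa, ρ = 7060 kg/m³
  titanium alloy: M = 6.81×10⁻³
  borosilicate glass: M = 3.02×10⁻³
  gray cast iron: M = 2.07×10⁻³
The maximum is for titanium alloy.

titanium alloy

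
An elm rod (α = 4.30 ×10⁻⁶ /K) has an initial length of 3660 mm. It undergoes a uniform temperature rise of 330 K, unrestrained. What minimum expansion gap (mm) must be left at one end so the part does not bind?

5.19 mm

ΔL = α·L₀·ΔT = 4.30×10⁻⁶ × 3660 mm × 330.0 K = 5.19 mm.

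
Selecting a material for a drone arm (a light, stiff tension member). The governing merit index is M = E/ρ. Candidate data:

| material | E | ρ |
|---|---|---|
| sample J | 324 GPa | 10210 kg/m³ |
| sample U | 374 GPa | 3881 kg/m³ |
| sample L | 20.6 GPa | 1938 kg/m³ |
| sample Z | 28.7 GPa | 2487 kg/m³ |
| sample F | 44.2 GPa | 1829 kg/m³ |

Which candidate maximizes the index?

sample U

Per-candidate index values:
  sample U: M = 96.4 MN·m/kg
  sample J: M = 31.7 MN·m/kg
  sample F: M = 24.2 MN·m/kg
  sample Z: M = 11.5 MN·m/kg
  sample L: M = 10.6 MN·m/kg
Sample U has the largest M.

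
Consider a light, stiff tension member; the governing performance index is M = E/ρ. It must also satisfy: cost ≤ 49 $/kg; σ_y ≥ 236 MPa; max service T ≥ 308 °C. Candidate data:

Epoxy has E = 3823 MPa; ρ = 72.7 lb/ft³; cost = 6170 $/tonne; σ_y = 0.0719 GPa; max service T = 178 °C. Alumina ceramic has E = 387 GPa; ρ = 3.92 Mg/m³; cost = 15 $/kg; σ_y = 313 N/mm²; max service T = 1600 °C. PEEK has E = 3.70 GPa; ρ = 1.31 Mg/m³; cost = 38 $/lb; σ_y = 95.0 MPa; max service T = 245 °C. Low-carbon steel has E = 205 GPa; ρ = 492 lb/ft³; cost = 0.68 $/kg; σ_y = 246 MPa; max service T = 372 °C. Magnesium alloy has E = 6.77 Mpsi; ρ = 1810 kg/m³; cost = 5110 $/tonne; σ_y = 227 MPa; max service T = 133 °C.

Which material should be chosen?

Screen on constraints: cost ≤ 49 $/kg; σ_y ≥ 236 MPa; max service T ≥ 308 °C. Survivors: alumina ceramic, low-carbon steel.
Convert each candidate to consistent units, then evaluate M:
  alumina ceramic: E = 387.0 GPa, ρ = 3920 kg/m³
  low-carbon steel: E = 205.0 GPa, ρ = 7881 kg/m³
  alumina ceramic: M = 98.7 MN·m/kg
  low-carbon steel: M = 26.0 MN·m/kg
Alumina ceramic has the largest M.

alumina ceramic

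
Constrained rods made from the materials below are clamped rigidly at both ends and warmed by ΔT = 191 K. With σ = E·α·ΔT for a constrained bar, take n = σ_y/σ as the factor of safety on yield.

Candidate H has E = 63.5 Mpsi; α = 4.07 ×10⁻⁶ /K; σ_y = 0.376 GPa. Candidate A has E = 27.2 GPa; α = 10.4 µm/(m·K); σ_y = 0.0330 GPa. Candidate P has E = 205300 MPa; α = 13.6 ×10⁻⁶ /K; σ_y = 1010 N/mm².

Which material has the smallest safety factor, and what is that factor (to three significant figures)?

With everything in SI (GPa, ×10⁻⁶/K, MPa):
  candidate H: E = 437.8, α = 4.07, σ_y = 376.0 → σ = 340 MPa, n = 1.10
  candidate A: E = 27.20, α = 10.4, σ_y = 33.00 → σ = 54.0 MPa, n = 0.611
  candidate P: E = 205.3, α = 13.6, σ_y = 1010 → σ = 533 MPa, n = 1.89
Smallest n: candidate A with n = 0.611.

candidate A, n = 0.611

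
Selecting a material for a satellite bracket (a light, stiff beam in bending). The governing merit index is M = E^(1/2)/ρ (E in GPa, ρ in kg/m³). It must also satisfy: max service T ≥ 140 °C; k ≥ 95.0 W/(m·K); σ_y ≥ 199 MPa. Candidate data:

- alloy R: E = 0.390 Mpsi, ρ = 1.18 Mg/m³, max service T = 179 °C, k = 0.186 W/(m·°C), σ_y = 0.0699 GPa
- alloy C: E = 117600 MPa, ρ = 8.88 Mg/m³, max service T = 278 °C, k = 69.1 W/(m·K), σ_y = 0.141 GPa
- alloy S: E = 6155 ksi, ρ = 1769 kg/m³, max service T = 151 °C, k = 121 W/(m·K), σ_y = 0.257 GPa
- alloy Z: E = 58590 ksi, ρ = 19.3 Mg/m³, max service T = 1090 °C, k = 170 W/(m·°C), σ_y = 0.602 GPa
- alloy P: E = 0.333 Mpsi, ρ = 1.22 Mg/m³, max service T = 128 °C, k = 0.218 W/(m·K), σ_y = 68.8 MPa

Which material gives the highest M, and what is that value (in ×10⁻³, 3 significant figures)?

Screen on constraints: max service T ≥ 140 °C; k ≥ 95.0 W/(m·K); σ_y ≥ 199 MPa. Survivors: alloy S, alloy Z.
Normalizing units and computing the index:
  alloy S: E = 42.44 GPa, ρ = 1769 kg/m³
  alloy Z: E = 404.0 GPa, ρ = 19300 kg/m³
  alloy S: M = 3.68×10⁻³
  alloy Z: M = 1.04×10⁻³
The maximum is for alloy S.

alloy S, M = 3.68×10⁻³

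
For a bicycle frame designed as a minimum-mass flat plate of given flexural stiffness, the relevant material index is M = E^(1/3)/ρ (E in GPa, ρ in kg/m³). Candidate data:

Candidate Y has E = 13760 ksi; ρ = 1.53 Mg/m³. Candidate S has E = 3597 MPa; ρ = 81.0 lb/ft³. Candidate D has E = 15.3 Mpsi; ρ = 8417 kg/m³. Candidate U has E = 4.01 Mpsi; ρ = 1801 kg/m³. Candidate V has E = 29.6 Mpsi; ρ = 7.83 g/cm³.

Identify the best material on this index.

candidate Y

Normalizing units and computing the index:
  candidate Y: E = 94.87 GPa, ρ = 1530 kg/m³
  candidate S: E = 3.597 GPa, ρ = 1297 kg/m³
  candidate D: E = 105.5 GPa, ρ = 8417 kg/m³
  candidate U: E = 27.65 GPa, ρ = 1801 kg/m³
  candidate V: E = 204.1 GPa, ρ = 7830 kg/m³
  candidate Y: M = 2.98×10⁻³
  candidate U: M = 1.68×10⁻³
  candidate S: M = 1.18×10⁻³
  candidate V: M = 0.752×10⁻³
  candidate D: M = 0.561×10⁻³
The maximum is for candidate Y.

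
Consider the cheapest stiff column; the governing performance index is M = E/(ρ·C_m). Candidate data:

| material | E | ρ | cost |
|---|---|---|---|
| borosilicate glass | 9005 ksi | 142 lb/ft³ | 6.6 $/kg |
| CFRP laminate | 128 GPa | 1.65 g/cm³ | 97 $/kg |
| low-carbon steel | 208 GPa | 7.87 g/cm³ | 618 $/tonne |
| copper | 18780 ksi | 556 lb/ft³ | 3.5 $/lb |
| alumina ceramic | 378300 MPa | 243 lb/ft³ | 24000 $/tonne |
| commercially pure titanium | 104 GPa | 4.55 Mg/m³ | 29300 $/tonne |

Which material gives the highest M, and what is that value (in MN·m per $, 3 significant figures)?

Normalizing units and computing the index:
  borosilicate glass: E = 62.09 GPa, ρ = 2275 kg/m³, cost = 6.600 $/kg
  CFRP laminate: E = 128.0 GPa, ρ = 1650 kg/m³, cost = 97.00 $/kg
  low-carbon steel: E = 208.0 GPa, ρ = 7870 kg/m³, cost = 0.6180 $/kg
  copper: E = 129.5 GPa, ρ = 8906 kg/m³, cost = 7.716 $/kg
  alumina ceramic: E = 378.3 GPa, ρ = 3892 kg/m³, cost = 24.00 $/kg
  commercially pure titanium: E = 104.0 GPa, ρ = 4550 kg/m³, cost = 29.30 $/kg
  low-carbon steel: M = 42.8 MN·m per $
  borosilicate glass: M = 4.14 MN·m per $
  alumina ceramic: M = 4.05 MN·m per $
  copper: M = 1.88 MN·m per $
  CFRP laminate: M = 0.800 MN·m per $
  commercially pure titanium: M = 0.780 MN·m per $
Low-carbon steel ranks first.

low-carbon steel, M = 42.8 MN·m per $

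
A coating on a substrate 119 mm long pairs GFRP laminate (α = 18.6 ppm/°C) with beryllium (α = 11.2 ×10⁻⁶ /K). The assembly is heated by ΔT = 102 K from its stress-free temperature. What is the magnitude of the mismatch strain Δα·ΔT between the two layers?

7.55×10⁻⁴

Δα = |18.6 − 11.2|×10⁻⁶/K = 7.40×10⁻⁶/K.
Mismatch strain = Δα·ΔT = 7.40×10⁻⁶ × 102.0 = 7.55×10⁻⁴.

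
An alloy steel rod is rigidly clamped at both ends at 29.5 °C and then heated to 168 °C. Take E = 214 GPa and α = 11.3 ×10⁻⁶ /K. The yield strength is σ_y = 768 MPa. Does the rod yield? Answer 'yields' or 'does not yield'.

ΔT = 138.5 K. Constrained thermal stress σ = E·α·ΔT = 214.0×10³ MPa × 11.3×10⁻⁶ × 138.5 = 335 MPa (compressive).
Compare to σ_y = 768 MPa: σ < σ_y, so it does not yield.

does not yield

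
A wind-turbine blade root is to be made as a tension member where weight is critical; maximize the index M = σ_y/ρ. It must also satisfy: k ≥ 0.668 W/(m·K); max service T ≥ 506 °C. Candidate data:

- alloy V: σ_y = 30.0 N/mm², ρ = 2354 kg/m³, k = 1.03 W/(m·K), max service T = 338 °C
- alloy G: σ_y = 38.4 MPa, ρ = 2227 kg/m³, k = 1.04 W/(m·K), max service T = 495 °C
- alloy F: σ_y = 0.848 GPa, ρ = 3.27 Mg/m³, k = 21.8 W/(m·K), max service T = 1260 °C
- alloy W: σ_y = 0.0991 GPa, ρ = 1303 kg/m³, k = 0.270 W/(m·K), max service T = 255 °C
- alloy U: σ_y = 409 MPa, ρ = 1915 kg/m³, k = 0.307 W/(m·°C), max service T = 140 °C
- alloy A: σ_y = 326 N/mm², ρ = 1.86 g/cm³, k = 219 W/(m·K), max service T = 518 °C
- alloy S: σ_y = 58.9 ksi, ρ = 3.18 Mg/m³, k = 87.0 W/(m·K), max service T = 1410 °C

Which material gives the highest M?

Screen on constraints: k ≥ 0.668 W/(m·K); max service T ≥ 506 °C. Survivors: alloy F, alloy A, alloy S.
In SI units:
  alloy F: σ_y = 848.0 MPa, ρ = 3270 kg/m³
  alloy A: σ_y = 326.0 MPa, ρ = 1860 kg/m³
  alloy S: σ_y = 406.1 MPa, ρ = 3180 kg/m³
  alloy F: M = 259 kN·m/kg
  alloy A: M = 175 kN·m/kg
  alloy S: M = 128 kN·m/kg
The maximum is for alloy F.

alloy F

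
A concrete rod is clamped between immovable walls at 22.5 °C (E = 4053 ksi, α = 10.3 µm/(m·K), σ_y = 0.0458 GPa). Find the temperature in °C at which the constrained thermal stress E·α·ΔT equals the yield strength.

E = 4053 ksi = 27.94 GPa.
σ_y = 0.0458 GPa = 45.80 MPa.
E·α·ΔT = 45.80 MPa ⇒ ΔT = 45.80 / (27.94×10³ × 10.3×10⁻⁶) = 159.1 K.
T = 22.5 + 159.1 = 181.6 °C.

182 °C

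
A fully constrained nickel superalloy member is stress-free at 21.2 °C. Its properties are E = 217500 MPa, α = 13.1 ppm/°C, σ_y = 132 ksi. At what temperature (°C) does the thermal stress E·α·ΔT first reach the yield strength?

341 °C

E = 217500 MPa = 217.5 GPa.
σ_y = 132 ksi = 910.1 MPa.
E·α·ΔT = 910.1 MPa ⇒ ΔT = 910.1 / (217.5×10³ × 13.1×10⁻⁶) = 319.4 K.
T = 21.2 + 319.4 = 340.6 °C.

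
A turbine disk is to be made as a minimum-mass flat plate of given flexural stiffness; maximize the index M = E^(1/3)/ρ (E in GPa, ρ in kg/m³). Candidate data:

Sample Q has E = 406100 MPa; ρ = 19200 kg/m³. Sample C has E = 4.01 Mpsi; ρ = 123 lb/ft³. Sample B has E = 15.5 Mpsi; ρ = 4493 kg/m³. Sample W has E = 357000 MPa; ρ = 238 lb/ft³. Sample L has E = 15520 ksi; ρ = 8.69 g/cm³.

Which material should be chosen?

After converting to SI:
  sample Q: E = 406.1 GPa, ρ = 19200 kg/m³
  sample C: E = 27.65 GPa, ρ = 1970 kg/m³
  sample B: E = 106.9 GPa, ρ = 4493 kg/m³
  sample W: E = 357.0 GPa, ρ = 3812 kg/m³
  sample L: E = 107.0 GPa, ρ = 8690 kg/m³
  sample W: M = 1.86×10⁻³
  sample C: M = 1.53×10⁻³
  sample B: M = 1.06×10⁻³
  sample L: M = 0.546×10⁻³
  sample Q: M = 0.386×10⁻³
The maximum is for sample W.

sample W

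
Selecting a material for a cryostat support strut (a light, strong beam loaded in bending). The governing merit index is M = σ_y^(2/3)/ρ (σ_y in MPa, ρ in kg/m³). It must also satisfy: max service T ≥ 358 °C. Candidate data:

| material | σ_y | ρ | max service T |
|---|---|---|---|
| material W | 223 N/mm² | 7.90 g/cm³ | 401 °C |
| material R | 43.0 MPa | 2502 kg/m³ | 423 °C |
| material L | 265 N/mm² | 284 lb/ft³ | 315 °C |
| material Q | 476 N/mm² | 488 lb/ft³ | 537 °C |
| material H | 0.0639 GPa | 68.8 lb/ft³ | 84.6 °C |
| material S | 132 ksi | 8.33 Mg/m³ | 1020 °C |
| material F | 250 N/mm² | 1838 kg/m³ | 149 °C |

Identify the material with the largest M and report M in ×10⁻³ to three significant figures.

material S, M = 11.3×10⁻³

Screen on constraints: max service T ≥ 358 °C. Survivors: material W, material R, material Q, material S.
Normalizing units and computing the index:
  material W: σ_y = 223.0 MPa, ρ = 7900 kg/m³
  material R: σ_y = 43.00 MPa, ρ = 2502 kg/m³
  material Q: σ_y = 476.0 MPa, ρ = 7817 kg/m³
  material S: σ_y = 910.1 MPa, ρ = 8330 kg/m³
  material S: M = 11.3×10⁻³
  material Q: M = 7.80×10⁻³
  material R: M = 4.91×10⁻³
  material W: M = 4.65×10⁻³
Highest index: material S.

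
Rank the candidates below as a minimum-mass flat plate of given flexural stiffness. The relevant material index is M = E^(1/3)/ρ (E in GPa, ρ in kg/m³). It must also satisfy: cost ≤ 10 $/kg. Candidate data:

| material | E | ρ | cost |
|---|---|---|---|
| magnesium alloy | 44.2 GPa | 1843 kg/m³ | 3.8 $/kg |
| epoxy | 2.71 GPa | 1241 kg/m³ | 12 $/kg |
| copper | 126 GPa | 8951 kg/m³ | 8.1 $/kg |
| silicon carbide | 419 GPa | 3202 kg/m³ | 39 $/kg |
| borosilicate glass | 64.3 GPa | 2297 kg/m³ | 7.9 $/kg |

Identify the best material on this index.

magnesium alloy

Screen on constraints: cost ≤ 10 $/kg. Survivors: magnesium alloy, copper, borosilicate glass.
Evaluate M for each candidate:
  magnesium alloy: M = 1.92×10⁻³
  borosilicate glass: M = 1.74×10⁻³
  copper: M = 0.560×10⁻³
Highest index: magnesium alloy.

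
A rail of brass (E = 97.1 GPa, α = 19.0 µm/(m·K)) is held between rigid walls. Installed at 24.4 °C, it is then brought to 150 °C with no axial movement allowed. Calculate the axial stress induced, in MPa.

ΔT = 125.6 K. Constrained thermal stress σ = E·α·ΔT = 97.10×10³ MPa × 19.0×10⁻⁶ × 125.6 = 232 MPa (compressive).

232 MPa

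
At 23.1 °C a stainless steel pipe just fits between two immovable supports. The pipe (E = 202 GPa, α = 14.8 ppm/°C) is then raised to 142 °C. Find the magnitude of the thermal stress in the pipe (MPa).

355 MPa

ΔT = 118.9 K. Constrained thermal stress σ = E·α·ΔT = 202.0×10³ MPa × 14.8×10⁻⁶ × 118.9 = 355 MPa (compressive).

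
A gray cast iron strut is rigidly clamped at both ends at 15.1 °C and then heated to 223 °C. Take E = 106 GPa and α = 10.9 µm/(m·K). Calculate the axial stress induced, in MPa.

240 MPa

ΔT = 207.9 K. Constrained thermal stress σ = E·α·ΔT = 106.0×10³ MPa × 10.9×10⁻⁶ × 207.9 = 240 MPa (compressive).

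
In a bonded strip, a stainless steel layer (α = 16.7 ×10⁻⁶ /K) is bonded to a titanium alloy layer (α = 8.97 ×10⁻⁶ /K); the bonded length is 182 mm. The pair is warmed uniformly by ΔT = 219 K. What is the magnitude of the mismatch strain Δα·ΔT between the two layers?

Δα = |16.7 − 8.97|×10⁻⁶/K = 7.73×10⁻⁶/K.
Mismatch strain = Δα·ΔT = 7.73×10⁻⁶ × 219.0 = 1.69×10⁻³.

1.69×10⁻³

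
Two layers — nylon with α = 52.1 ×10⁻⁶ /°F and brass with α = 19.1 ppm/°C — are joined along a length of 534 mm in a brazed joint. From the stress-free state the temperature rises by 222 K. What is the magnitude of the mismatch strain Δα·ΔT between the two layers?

0.0166

nylon: α = 52.1×10⁻⁶/°F × 9/5 = 93.8×10⁻⁶/K.
Δα = |93.8 − 19.1|×10⁻⁶/K = 74.7×10⁻⁶/K.
Mismatch strain = Δα·ΔT = 74.7×10⁻⁶ × 222.0 = 0.0166.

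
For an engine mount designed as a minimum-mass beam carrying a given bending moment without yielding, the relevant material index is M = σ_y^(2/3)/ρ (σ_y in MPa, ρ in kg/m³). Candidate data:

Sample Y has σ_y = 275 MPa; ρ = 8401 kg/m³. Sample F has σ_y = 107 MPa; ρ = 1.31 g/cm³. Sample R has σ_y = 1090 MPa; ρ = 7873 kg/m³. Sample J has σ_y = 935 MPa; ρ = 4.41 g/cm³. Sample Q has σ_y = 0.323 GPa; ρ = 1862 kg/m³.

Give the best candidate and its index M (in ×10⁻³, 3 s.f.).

sample Q, M = 25.3×10⁻³

In SI units:
  sample Y: σ_y = 275.0 MPa, ρ = 8401 kg/m³
  sample F: σ_y = 107.0 MPa, ρ = 1310 kg/m³
  sample R: σ_y = 1090 MPa, ρ = 7873 kg/m³
  sample J: σ_y = 935.0 MPa, ρ = 4410 kg/m³
  sample Q: σ_y = 323.0 MPa, ρ = 1862 kg/m³
  sample Q: M = 25.3×10⁻³
  sample J: M = 21.7×10⁻³
  sample F: M = 17.2×10⁻³
  sample R: M = 13.5×10⁻³
  sample Y: M = 5.03×10⁻³
The maximum is for sample Q.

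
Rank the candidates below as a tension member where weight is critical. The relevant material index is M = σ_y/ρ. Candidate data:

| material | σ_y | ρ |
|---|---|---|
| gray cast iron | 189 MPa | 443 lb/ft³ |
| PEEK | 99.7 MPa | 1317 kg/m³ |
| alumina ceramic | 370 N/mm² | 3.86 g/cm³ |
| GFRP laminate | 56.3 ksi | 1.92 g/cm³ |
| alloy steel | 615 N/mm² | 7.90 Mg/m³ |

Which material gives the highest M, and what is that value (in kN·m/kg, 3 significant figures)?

GFRP laminate, M = 202 kN·m/kg

Normalizing units and computing the index:
  gray cast iron: σ_y = 189.0 MPa, ρ = 7096 kg/m³
  PEEK: σ_y = 99.70 MPa, ρ = 1317 kg/m³
  alumina ceramic: σ_y = 370.0 MPa, ρ = 3860 kg/m³
  GFRP laminate: σ_y = 388.2 MPa, ρ = 1920 kg/m³
  alloy steel: σ_y = 615.0 MPa, ρ = 7900 kg/m³
  GFRP laminate: M = 202 kN·m/kg
  alumina ceramic: M = 95.9 kN·m/kg
  alloy steel: M = 77.8 kN·m/kg
  PEEK: M = 75.7 kN·m/kg
  gray cast iron: M = 26.6 kN·m/kg
GFRP laminate ranks first.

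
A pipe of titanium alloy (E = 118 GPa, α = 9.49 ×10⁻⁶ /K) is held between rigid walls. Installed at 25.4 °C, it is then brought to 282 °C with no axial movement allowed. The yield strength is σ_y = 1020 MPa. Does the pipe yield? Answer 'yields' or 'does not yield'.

does not yield

ΔT = 256.6 K. Constrained thermal stress σ = E·α·ΔT = 118.0×10³ MPa × 9.49×10⁻⁶ × 256.6 = 287 MPa (compressive).
Compare to σ_y = 1020 MPa: σ < σ_y, so it does not yield.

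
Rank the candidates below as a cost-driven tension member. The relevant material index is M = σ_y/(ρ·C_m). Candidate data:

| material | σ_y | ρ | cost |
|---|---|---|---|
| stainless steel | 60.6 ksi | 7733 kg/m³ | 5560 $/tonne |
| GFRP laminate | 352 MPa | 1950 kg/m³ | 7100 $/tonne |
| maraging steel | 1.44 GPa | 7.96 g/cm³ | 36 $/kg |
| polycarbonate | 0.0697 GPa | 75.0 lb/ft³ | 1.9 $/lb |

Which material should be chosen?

After converting to SI:
  stainless steel: σ_y = 417.8 MPa, ρ = 7733 kg/m³, cost = 5.560 $/kg
  GFRP laminate: σ_y = 352.0 MPa, ρ = 1950 kg/m³, cost = 7.100 $/kg
  maraging steel: σ_y = 1440 MPa, ρ = 7960 kg/m³, cost = 36.00 $/kg
  polycarbonate: σ_y = 69.70 MPa, ρ = 1201 kg/m³, cost = 4.189 $/kg
  GFRP laminate: M = 25.4 kN·m per $
  polycarbonate: M = 13.9 kN·m per $
  stainless steel: M = 9.72 kN·m per $
  maraging steel: M = 5.03 kN·m per $
GFRP laminate has the largest M.

GFRP laminate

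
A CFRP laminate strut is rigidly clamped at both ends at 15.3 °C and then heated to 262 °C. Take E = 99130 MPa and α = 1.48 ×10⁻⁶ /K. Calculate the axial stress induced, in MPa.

E = 99130 MPa = 99.13 GPa.
ΔT = 246.7 K. Constrained thermal stress σ = E·α·ΔT = 99.13×10³ MPa × 1.48×10⁻⁶ × 246.7 = 36.2 MPa (compressive).

36.2 MPa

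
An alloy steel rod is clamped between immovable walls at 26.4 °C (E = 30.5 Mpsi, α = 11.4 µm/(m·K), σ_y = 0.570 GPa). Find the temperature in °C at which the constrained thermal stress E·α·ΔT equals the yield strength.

E = 30.5 Mpsi = 210.3 GPa.
σ_y = 0.570 GPa = 570.0 MPa.
E·α·ΔT = 570.0 MPa ⇒ ΔT = 570.0 / (210.3×10³ × 11.4×10⁻⁶) = 237.8 K.
T = 26.4 + 237.8 = 264.2 °C.

264 °C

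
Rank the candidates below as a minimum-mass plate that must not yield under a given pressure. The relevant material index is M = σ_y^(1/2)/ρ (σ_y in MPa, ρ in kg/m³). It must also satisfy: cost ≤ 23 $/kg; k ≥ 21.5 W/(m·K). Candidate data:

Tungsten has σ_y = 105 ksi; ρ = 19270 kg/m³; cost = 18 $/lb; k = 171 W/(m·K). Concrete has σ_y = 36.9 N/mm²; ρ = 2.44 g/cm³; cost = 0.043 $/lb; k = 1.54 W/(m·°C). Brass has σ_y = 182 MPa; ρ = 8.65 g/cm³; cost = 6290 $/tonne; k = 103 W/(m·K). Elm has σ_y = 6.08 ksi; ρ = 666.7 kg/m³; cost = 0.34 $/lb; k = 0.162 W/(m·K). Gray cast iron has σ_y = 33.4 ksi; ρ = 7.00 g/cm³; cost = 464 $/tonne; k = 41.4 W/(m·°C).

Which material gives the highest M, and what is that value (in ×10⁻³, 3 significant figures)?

Screen on constraints: cost ≤ 23 $/kg; k ≥ 21.5 W/(m·K). Survivors: brass, gray cast iron.
Convert each candidate to consistent units, then evaluate M:
  brass: σ_y = 182.0 MPa, ρ = 8650 kg/m³
  gray cast iron: σ_y = 230.3 MPa, ρ = 7000 kg/m³
  gray cast iron: M = 2.17×10⁻³
  brass: M = 1.56×10⁻³
Highest index: gray cast iron.

gray cast iron, M = 2.17×10⁻³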